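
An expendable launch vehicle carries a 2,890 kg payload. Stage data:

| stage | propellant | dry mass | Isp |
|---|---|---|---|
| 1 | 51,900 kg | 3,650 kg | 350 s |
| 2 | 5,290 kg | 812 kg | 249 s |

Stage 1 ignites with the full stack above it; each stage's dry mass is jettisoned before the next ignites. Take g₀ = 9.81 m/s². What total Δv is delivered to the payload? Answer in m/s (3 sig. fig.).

Ignition mass of stage 1 = 51,900+3,650 + 5,290+812 + 2,890 = 64,542 kg.
Stage 1: m₀ = 64,542 kg, m_f = 64,542 − 51,900 = 12,642 kg; Δv = 350×9.81×ln(5.105) = 3433.5×1.6303 ≈ 5598 m/s.
Stage 2: m₀ = 8,992 kg, m_f = 8,992 − 5,290 = 3,702 kg; Δv = 249×9.81×ln(2.429) = 2442.7×0.8875 ≈ 2168 m/s.
Total Δv = 5598 + 2168 = 7766 m/s.

Δv ≈ 7770 m/s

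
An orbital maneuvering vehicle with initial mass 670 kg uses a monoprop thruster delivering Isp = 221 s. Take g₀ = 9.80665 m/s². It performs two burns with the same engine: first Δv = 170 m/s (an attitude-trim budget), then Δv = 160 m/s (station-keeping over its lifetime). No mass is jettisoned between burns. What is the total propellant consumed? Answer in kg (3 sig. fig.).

v_e = Isp · g₀ = 221 × 9.80665 = 2167.3 m/s.
After the first burn: m = 670 × exp(−170/2167.3) = 670 × 0.92456 = 619.455 kg.
After the second burn: m = 619.455 × exp(−160/2167.3) = 619.455 × 0.92883 = 575.368 kg.
Total propellant = m₀ − m_final = 670 − 575.368 = 94.632 kg.

total propellant consumed ≈ 94.6 kg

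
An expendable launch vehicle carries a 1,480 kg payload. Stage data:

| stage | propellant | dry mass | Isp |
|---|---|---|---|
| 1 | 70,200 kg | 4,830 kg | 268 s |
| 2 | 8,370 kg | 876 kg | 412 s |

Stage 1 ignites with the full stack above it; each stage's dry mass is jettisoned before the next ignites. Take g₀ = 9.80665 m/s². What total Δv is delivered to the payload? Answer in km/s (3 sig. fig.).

Ignition mass of stage 1 = 70,200+4,830 + 8,370+876 + 1,480 = 85,756 kg.
Stage 1: m₀ = 85,756 kg, m_f = 85,756 − 70,200 = 15,556 kg; Δv = 268×9.80665×ln(5.513) = 2628.2×1.7071 ≈ 4486 m/s.
Stage 2: m₀ = 10,726 kg, m_f = 10,726 − 8,370 = 2,356 kg; Δv = 412×9.80665×ln(4.553) = 4040.3×1.5157 ≈ 6124 m/s.
Total Δv = 4486 + 6124 = 10610 m/s.

Δv ≈ 10.6 km/s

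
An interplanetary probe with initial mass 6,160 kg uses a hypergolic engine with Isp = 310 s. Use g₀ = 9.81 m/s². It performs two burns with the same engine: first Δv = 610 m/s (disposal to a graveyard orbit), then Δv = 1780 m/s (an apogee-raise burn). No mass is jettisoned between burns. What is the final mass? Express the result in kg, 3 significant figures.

final mass ≈ 2810 kg

v_e = Isp · g₀ = 310 × 9.81 = 3041.1 m/s.
After the first burn: m = 6160 × exp(−610/3041.1) = 6160 × 0.81825 = 5,040.42 kg.
After the second burn: m = 5,040.42 × exp(−1780/3041.1) = 5,040.42 × 0.55693 = 2,807.16 kg.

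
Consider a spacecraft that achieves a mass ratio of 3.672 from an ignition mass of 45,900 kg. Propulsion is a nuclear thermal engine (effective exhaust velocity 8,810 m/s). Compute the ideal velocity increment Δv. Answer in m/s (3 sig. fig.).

Δv ≈ 11500 m/s

Δv = v_e · ln(3.672) = 8810.0 × 1.3007 ≈ 11459.5 m/s.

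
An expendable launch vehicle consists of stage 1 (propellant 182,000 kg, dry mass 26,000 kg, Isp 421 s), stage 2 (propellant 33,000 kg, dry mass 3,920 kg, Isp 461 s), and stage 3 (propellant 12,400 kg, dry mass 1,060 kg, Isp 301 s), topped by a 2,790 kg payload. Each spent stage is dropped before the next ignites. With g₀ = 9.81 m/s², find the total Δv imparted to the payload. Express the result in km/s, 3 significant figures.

Δv ≈ 13.6 km/s

Ignition mass of stage 1 = 182,000+26,000 + 33,000+3,920 + 12,400+1,060 + 2,790 = 261,170 kg.
Stage 1: m₀ = 261,170 kg, m_f = 261,170 − 182,000 = 79,170 kg; Δv = 421×9.81×ln(3.299) = 4130.0×1.1936 ≈ 4929 m/s.
Stage 2: m₀ = 53,170 kg, m_f = 53,170 − 33,000 = 20,170 kg; Δv = 461×9.81×ln(2.636) = 4522.4×0.9693 ≈ 4384 m/s.
Stage 3: m₀ = 16,250 kg, m_f = 16,250 − 12,400 = 3,850 kg; Δv = 301×9.81×ln(4.221) = 2952.8×1.4400 ≈ 4252 m/s.
Total Δv = 4929 + 4384 + 4252 = 13565 m/s.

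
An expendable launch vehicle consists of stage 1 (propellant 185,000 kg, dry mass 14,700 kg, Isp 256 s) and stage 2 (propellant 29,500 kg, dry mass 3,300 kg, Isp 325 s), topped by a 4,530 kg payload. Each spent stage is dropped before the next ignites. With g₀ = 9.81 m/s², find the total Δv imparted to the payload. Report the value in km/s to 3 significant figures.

Δv ≈ 8.79 km/s

Ignition mass of stage 1 = 185,000+14,700 + 29,500+3,300 + 4,530 = 237,030 kg.
Stage 1: m₀ = 237,030 kg, m_f = 237,030 − 185,000 = 52,030 kg; Δv = 256×9.81×ln(4.556) = 2511.4×1.5164 ≈ 3808 m/s.
Stage 2: m₀ = 37,330 kg, m_f = 37,330 − 29,500 = 7,830 kg; Δv = 325×9.81×ln(4.768) = 3188.2×1.5618 ≈ 4980 m/s.
Total Δv = 3808 + 4980 = 8788 m/s.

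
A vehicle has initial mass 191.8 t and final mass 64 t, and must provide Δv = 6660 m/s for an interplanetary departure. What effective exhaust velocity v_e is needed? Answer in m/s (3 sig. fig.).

v_e ≈ 6070 m/s

ln(m₀/m_f) = ln(191800/64000) = ln(2.997) = 1.0976.
By the Tsiolkovsky rocket equation, v_e = Δv / ln(m₀/m_f) = 6660 / 1.0976 = 6067.9 m/s.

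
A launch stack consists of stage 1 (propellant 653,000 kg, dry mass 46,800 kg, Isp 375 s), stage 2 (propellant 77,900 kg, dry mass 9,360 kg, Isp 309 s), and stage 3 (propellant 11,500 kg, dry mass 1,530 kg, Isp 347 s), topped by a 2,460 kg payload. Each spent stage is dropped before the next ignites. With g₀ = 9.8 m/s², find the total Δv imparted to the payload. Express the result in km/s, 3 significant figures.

Δv ≈ 15.1 km/s

Ignition mass of stage 1 = 653,000+46,800 + 77,900+9,360 + 11,500+1,530 + 2,460 = 802,550 kg.
Stage 1: m₀ = 802,550 kg, m_f = 802,550 − 653,000 = 149,550 kg; Δv = 375×9.8×ln(5.366) = 3675.0×1.6802 ≈ 6175 m/s.
Stage 2: m₀ = 102,750 kg, m_f = 102,750 − 77,900 = 24,850 kg; Δv = 309×9.8×ln(4.135) = 3028.2×1.4194 ≈ 4298 m/s.
Stage 3: m₀ = 15,490 kg, m_f = 15,490 − 11,500 = 3,990 kg; Δv = 347×9.8×ln(3.882) = 3400.6×1.3564 ≈ 4613 m/s.
Total Δv = 6175 + 4298 + 4613 = 15086 m/s.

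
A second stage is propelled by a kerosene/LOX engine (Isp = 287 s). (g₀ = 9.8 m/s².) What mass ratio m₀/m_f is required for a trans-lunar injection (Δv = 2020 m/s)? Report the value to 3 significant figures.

v_e = Isp · g₀ = 287 × 9.8 = 2812.6 m/s.
Rocket equation: m₀/m_f = exp(Δv / v_e) = exp(2020 / 2812.6) = exp(0.7182) = 2.0507.

mass ratio ≈ 2.05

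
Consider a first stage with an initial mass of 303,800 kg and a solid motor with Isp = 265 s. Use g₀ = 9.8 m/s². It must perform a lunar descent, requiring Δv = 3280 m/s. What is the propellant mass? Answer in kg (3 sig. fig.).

v_e = Isp · g₀ = 265 × 9.8 = 2597.0 m/s.
m₀/m_f = exp(Δv / v_e) = exp(3280 / 2597.0) = exp(1.2630) = 3.5360.
m_f = 303,800 / 3.5360 = 85,916.3 kg, so propellant = m₀ − m_f = 303,800 − 85,916.3 = 217,883.7 kg.

propellant mass ≈ 218000 kg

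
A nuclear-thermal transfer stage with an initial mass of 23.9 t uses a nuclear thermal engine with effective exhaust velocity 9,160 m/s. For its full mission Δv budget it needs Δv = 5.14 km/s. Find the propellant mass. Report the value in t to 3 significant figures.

propellant mass ≈ 10.3 t

Using Δv = v_e ln(m₀/m_f): m₀/m_f = exp(Δv / v_e) = exp(5140 / 9160.0) = exp(0.5611) = 1.7527.
m_f = 23.9 / 1.7527 = 13.6361 t, so propellant = m₀ − m_f = 23.9 − 13.6361 = 10.2639 t.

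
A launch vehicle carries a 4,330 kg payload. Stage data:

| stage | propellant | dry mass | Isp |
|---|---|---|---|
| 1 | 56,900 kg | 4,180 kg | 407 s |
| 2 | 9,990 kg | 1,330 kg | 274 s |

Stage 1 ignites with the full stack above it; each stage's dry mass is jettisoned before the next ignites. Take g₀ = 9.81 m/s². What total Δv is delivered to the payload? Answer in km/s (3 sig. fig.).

Δv ≈ 8.14 km/s

Ignition mass of stage 1 = 56,900+4,180 + 9,990+1,330 + 4,330 = 76,730 kg.
Stage 1: m₀ = 76,730 kg, m_f = 76,730 − 56,900 = 19,830 kg; Δv = 407×9.81×ln(3.869) = 3992.7×1.3531 ≈ 5402 m/s.
Stage 2: m₀ = 15,650 kg, m_f = 15,650 − 9,990 = 5,660 kg; Δv = 274×9.81×ln(2.765) = 2687.9×1.0170 ≈ 2734 m/s.
Total Δv = 5402 + 2734 = 8136 m/s.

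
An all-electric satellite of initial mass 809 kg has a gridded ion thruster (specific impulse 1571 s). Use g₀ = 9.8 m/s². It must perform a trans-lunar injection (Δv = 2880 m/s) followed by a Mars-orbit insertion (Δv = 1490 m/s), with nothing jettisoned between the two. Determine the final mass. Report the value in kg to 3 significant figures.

v_e = Isp · g₀ = 1571 × 9.8 = 15395.8 m/s.
After the first burn: m = 809 × exp(−2880/15395.8) = 809 × 0.82939 = 670.977 kg.
After the second burn: m = 670.977 × exp(−1490/15395.8) = 670.977 × 0.90776 = 609.086 kg.

final mass ≈ 609 kg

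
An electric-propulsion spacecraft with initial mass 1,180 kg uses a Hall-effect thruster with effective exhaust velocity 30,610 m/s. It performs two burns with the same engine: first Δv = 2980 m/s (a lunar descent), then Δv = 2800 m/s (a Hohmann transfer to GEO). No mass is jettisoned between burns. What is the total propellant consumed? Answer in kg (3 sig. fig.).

After the first burn: m = 1180 × exp(−2980/30610.0) = 1180 × 0.90723 = 1,070.53 kg.
After the second burn: m = 1,070.53 × exp(−2800/30610.0) = 1,070.53 × 0.91259 = 976.955 kg.
Total propellant = m₀ − m_final = 1180 − 976.955 = 203.045 kg.

total propellant consumed ≈ 203 kg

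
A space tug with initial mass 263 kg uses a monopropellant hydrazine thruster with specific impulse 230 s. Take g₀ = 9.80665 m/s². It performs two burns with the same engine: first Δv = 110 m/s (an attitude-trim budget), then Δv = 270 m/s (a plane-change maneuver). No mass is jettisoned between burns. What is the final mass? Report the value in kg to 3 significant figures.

v_e = Isp · g₀ = 230 × 9.80665 = 2255.5 m/s.
After the first burn: m = 263 × exp(−110/2255.5) = 263 × 0.95240 = 250.481 kg.
After the second burn: m = 250.481 × exp(−270/2255.5) = 250.481 × 0.88718 = 222.222 kg.

final mass ≈ 222 kg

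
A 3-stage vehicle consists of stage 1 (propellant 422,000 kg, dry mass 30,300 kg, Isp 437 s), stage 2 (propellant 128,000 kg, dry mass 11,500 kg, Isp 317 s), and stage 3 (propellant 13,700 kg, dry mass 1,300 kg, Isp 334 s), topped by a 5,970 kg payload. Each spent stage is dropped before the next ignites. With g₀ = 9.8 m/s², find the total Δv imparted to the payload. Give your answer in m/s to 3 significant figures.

Ignition mass of stage 1 = 422,000+30,300 + 128,000+11,500 + 13,700+1,300 + 5,970 = 612,770 kg.
Stage 1: m₀ = 612,770 kg, m_f = 612,770 − 422,000 = 190,770 kg; Δv = 437×9.8×ln(3.212) = 4282.6×1.1669 ≈ 4997 m/s.
Stage 2: m₀ = 160,470 kg, m_f = 160,470 − 128,000 = 32,470 kg; Δv = 317×9.8×ln(4.942) = 3106.6×1.5978 ≈ 4964 m/s.
Stage 3: m₀ = 20,970 kg, m_f = 20,970 − 13,700 = 7,270 kg; Δv = 334×9.8×ln(2.884) = 3273.2×1.0593 ≈ 3467 m/s.
Total Δv = 4997 + 4964 + 3467 = 13428 m/s.

Δv ≈ 13400 m/s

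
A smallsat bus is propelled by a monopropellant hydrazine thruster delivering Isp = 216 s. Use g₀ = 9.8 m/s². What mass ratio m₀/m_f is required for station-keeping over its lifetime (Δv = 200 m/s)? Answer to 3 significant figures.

v_e = Isp · g₀ = 216 × 9.8 = 2116.8 m/s.
Using Δv = v_e ln(m₀/m_f): m₀/m_f = exp(Δv / v_e) = exp(200 / 2116.8) = exp(0.0945) = 1.0991.

mass ratio ≈ 1.10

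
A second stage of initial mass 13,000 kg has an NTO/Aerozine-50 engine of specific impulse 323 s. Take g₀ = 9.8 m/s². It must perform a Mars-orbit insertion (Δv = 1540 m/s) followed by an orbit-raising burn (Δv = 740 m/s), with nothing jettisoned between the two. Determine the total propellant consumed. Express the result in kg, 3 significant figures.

total propellant consumed ≈ 6670 kg

v_e = Isp · g₀ = 323 × 9.8 = 3165.4 m/s.
After the first burn: m = 13000 × exp(−1540/3165.4) = 13000 × 0.61477 = 7,992.01 kg.
After the second burn: m = 7,992.01 × exp(−740/3165.4) = 7,992.01 × 0.79154 = 6,326 kg.
Total propellant = m₀ − m_final = 13000 − 6,326 = 6,674 kg.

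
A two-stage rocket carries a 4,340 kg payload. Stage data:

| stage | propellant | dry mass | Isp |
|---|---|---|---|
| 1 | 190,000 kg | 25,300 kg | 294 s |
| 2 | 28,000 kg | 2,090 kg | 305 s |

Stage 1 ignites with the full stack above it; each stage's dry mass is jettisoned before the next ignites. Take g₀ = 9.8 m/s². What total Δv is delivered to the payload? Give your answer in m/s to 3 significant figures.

Ignition mass of stage 1 = 190,000+25,300 + 28,000+2,090 + 4,340 = 249,730 kg.
Stage 1: m₀ = 249,730 kg, m_f = 249,730 − 190,000 = 59,730 kg; Δv = 294×9.8×ln(4.181) = 2881.2×1.4305 ≈ 4122 m/s.
Stage 2: m₀ = 34,430 kg, m_f = 34,430 − 28,000 = 6,430 kg; Δv = 305×9.8×ln(5.355) = 2989.0×1.6780 ≈ 5015 m/s.
Total Δv = 4122 + 5015 = 9137 m/s.

Δv ≈ 9140 m/s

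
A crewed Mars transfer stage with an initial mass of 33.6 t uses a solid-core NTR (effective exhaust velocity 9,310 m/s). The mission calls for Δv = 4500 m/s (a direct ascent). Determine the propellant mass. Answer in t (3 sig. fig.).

propellant mass ≈ 12.9 t

From the ideal rocket equation, m₀/m_f = exp(Δv / v_e) = exp(4500 / 9310.0) = exp(0.4834) = 1.6215.
m_f = 33.6 / 1.6215 = 20.7216 t, so propellant = m₀ − m_f = 33.6 − 20.7216 = 12.8784 t.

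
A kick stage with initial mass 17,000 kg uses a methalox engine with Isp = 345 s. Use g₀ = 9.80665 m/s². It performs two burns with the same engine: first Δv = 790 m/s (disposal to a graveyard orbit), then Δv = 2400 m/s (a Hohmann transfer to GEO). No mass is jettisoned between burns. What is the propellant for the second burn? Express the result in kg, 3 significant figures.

v_e = Isp · g₀ = 345 × 9.80665 = 3383.3 m/s.
After the first burn: m = 17000 × exp(−790/3383.3) = 17000 × 0.79176 = 13,459.9 kg.
After the second burn: m = 13,459.9 × exp(−2400/3383.3) = 13,459.9 × 0.49196 = 6,621.73 kg.
Second-burn propellant = 13,459.9 − 6,621.73 = 6,838.17 kg.

propellant for the second burn ≈ 6840 kg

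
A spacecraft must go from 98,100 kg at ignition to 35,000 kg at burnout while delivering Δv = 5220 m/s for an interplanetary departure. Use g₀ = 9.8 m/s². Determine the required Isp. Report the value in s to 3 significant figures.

Isp ≈ 517 s

ln(m₀/m_f) = ln(98100/35000) = ln(2.803) = 1.0306.
v_e = Δv / ln(m₀/m_f) = 5220 / 1.0306 = 5064.8 m/s.
Isp = v_e / g₀ = 5064.8 / 9.8 = 516.8 s.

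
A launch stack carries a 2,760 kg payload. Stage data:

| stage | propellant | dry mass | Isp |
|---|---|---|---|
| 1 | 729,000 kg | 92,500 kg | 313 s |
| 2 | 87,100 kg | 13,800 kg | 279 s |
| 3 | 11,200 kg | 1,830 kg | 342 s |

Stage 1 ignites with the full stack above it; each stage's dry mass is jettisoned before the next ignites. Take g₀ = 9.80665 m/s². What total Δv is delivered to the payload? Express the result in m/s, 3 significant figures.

Ignition mass of stage 1 = 729,000+92,500 + 87,100+13,800 + 11,200+1,830 + 2,760 = 938,190 kg.
Stage 1: m₀ = 938,190 kg, m_f = 938,190 − 729,000 = 209,190 kg; Δv = 313×9.80665×ln(4.485) = 3069.5×1.5007 ≈ 4606 m/s.
Stage 2: m₀ = 116,690 kg, m_f = 116,690 − 87,100 = 29,590 kg; Δv = 279×9.80665×ln(3.944) = 2736.1×1.3721 ≈ 3754 m/s.
Stage 3: m₀ = 15,790 kg, m_f = 15,790 − 11,200 = 4,590 kg; Δv = 342×9.80665×ln(3.44) = 3353.9×1.2355 ≈ 4144 m/s.
Total Δv = 4606 + 3754 + 4144 = 12504 m/s.

Δv ≈ 12500 m/s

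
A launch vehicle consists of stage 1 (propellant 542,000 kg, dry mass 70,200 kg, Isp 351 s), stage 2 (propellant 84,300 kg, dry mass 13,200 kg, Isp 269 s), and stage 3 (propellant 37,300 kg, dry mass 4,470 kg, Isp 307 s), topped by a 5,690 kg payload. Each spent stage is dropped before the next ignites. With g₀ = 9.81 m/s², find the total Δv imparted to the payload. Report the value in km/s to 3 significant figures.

Ignition mass of stage 1 = 542,000+70,200 + 84,300+13,200 + 37,300+4,470 + 5,690 = 757,160 kg.
Stage 1: m₀ = 757,160 kg, m_f = 757,160 − 542,000 = 215,160 kg; Δv = 351×9.81×ln(3.519) = 3443.3×1.2582 ≈ 4332 m/s.
Stage 2: m₀ = 144,960 kg, m_f = 144,960 − 84,300 = 60,660 kg; Δv = 269×9.81×ln(2.39) = 2638.9×0.8712 ≈ 2299 m/s.
Stage 3: m₀ = 47,460 kg, m_f = 47,460 − 37,300 = 10,160 kg; Δv = 307×9.81×ln(4.671) = 3011.7×1.5414 ≈ 4642 m/s.
Total Δv = 4332 + 2299 + 4642 = 11273 m/s.

Δv ≈ 11.3 km/s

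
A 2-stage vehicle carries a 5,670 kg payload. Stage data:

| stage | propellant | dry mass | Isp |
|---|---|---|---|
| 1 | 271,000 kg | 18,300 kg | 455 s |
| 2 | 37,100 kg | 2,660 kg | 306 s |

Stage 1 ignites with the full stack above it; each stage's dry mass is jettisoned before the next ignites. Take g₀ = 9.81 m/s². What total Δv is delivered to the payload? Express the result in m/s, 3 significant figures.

Δv ≈ 12500 m/s

Ignition mass of stage 1 = 271,000+18,300 + 37,100+2,660 + 5,670 = 334,730 kg.
Stage 1: m₀ = 334,730 kg, m_f = 334,730 − 271,000 = 63,730 kg; Δv = 455×9.81×ln(5.252) = 4463.6×1.6587 ≈ 7404 m/s.
Stage 2: m₀ = 45,430 kg, m_f = 45,430 − 37,100 = 8,330 kg; Δv = 306×9.81×ln(5.454) = 3001.9×1.6963 ≈ 5092 m/s.
Total Δv = 7404 + 5092 = 12496 m/s.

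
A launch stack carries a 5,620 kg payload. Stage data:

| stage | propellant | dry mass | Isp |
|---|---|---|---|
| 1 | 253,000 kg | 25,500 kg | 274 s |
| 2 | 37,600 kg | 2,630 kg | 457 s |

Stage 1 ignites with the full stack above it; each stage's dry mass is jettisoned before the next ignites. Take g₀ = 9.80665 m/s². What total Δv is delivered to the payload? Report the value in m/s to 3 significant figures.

Ignition mass of stage 1 = 253,000+25,500 + 37,600+2,630 + 5,620 = 324,350 kg.
Stage 1: m₀ = 324,350 kg, m_f = 324,350 − 253,000 = 71,350 kg; Δv = 274×9.80665×ln(4.546) = 2687.0×1.5142 ≈ 4069 m/s.
Stage 2: m₀ = 45,850 kg, m_f = 45,850 − 37,600 = 8,250 kg; Δv = 457×9.80665×ln(5.558) = 4481.6×1.7152 ≈ 7687 m/s.
Total Δv = 4069 + 7687 = 11756 m/s.

Δv ≈ 11800 m/s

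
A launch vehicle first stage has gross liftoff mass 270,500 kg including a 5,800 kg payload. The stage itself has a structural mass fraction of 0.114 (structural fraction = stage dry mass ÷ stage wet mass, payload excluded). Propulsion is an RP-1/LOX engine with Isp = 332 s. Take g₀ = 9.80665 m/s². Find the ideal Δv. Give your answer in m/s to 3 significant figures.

Δv ≈ 6570 m/s

Stage wet mass = m₀ − payload = 270,500 − 5,800 = 264,700 kg.
Stage dry mass = ε × stage wet mass = 0.114 × 264,700 = 30,175.8 kg.
Burnout mass m_f = stage dry + payload = 30,175.8 + 5,800 = 35,975.8 kg.
v_e = Isp · g₀ = 332 × 9.80665 = 3255.8 m/s.
From the ideal rocket equation, Δv = v_e · ln(270,500/35,975.8) = 3255.8 × ln(7.519) = 3255.8 × 2.0174 ≈ 6568 m/s.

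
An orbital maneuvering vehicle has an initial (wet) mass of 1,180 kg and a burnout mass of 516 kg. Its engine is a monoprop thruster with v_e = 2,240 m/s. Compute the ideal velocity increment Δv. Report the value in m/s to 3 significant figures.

Δv ≈ 1850 m/s

Δv = v_e · ln(m₀/m_f) = 2240.0 × ln(2.287) = 2240.0 × 0.8272 ≈ 1852.8 m/s.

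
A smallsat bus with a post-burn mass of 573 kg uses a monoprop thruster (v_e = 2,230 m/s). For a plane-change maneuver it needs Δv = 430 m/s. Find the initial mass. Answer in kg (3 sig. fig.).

initial mass ≈ 695 kg

By the Tsiolkovsky rocket equation, m₀/m_f = exp(Δv / v_e) = exp(430 / 2230.0) = exp(0.1928) = 1.2127.
m₀ = m_f × 1.2127 = 573 × 1.2127 = 694.877 kg.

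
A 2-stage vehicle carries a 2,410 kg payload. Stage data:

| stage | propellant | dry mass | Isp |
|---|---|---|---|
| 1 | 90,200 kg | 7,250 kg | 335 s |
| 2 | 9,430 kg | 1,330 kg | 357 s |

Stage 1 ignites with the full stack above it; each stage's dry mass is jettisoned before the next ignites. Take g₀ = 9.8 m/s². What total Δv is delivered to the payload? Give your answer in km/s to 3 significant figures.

Δv ≈ 9.95 km/s

Ignition mass of stage 1 = 90,200+7,250 + 9,430+1,330 + 2,410 = 110,620 kg.
Stage 1: m₀ = 110,620 kg, m_f = 110,620 − 90,200 = 20,420 kg; Δv = 335×9.8×ln(5.417) = 3283.0×1.6896 ≈ 5547 m/s.
Stage 2: m₀ = 13,170 kg, m_f = 13,170 − 9,430 = 3,740 kg; Δv = 357×9.8×ln(3.521) = 3498.6×1.2589 ≈ 4404 m/s.
Total Δv = 5547 + 4404 = 9951 m/s.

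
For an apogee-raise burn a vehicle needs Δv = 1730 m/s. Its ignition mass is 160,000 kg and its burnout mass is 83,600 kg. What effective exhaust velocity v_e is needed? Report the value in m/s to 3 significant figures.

ln(m₀/m_f) = ln(160000/83600) = ln(1.914) = 0.6491.
v_e = Δv / ln(m₀/m_f) = 1730 / 0.6491 = 2665.1 m/s.

v_e ≈ 2670 m/s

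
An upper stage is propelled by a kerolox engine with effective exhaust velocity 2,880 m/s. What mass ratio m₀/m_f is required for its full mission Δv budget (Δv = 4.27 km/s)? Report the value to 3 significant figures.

Using Δv = v_e ln(m₀/m_f): m₀/m_f = exp(Δv / v_e) = exp(4270 / 2880.0) = exp(1.4826) = 4.4046.

mass ratio ≈ 4.40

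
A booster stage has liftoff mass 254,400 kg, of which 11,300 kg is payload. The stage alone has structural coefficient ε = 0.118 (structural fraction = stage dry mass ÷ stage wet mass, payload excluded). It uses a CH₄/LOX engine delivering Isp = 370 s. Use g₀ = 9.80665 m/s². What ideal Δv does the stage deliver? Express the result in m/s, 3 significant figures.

Δv ≈ 6710 m/s

Stage wet mass = m₀ − payload = 254,400 − 11,300 = 243,100 kg.
Stage dry mass = ε × stage wet mass = 0.118 × 243,100 = 28,685.8 kg.
Burnout mass m_f = stage dry + payload = 28,685.8 + 11,300 = 39,985.8 kg.
v_e = Isp · g₀ = 370 × 9.80665 = 3628.5 m/s.
By the Tsiolkovsky rocket equation, Δv = v_e · ln(254,400/39,985.8) = 3628.5 × ln(6.362) = 3628.5 × 1.8504 ≈ 6714 m/s.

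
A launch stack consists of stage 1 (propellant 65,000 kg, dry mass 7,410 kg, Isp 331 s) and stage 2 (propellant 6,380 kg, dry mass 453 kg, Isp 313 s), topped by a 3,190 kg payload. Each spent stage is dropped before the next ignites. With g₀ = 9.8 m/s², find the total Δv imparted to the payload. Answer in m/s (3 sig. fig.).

Ignition mass of stage 1 = 65,000+7,410 + 6,380+453 + 3,190 = 82,433 kg.
Stage 1: m₀ = 82,433 kg, m_f = 82,433 − 65,000 = 17,433 kg; Δv = 331×9.8×ln(4.729) = 3243.8×1.5536 ≈ 5040 m/s.
Stage 2: m₀ = 10,023 kg, m_f = 10,023 − 6,380 = 3,643 kg; Δv = 313×9.8×ln(2.751) = 3067.4×1.0121 ≈ 3104 m/s.
Total Δv = 5040 + 3104 = 8144 m/s.

Δv ≈ 8140 m/s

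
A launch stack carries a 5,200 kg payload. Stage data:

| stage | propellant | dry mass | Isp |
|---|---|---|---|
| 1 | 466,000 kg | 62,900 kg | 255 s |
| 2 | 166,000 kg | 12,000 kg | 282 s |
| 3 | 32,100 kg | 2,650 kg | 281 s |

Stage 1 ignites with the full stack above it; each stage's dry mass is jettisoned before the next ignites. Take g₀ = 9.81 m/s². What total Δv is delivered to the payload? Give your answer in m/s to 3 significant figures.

Ignition mass of stage 1 = 466,000+62,900 + 166,000+12,000 + 32,100+2,650 + 5,200 = 746,850 kg.
Stage 1: m₀ = 746,850 kg, m_f = 746,850 − 466,000 = 280,850 kg; Δv = 255×9.81×ln(2.659) = 2501.6×0.9780 ≈ 2447 m/s.
Stage 2: m₀ = 217,950 kg, m_f = 217,950 − 166,000 = 51,950 kg; Δv = 282×9.81×ln(4.195) = 2766.4×1.4340 ≈ 3967 m/s.
Stage 3: m₀ = 39,950 kg, m_f = 39,950 − 32,100 = 7,850 kg; Δv = 281×9.81×ln(5.089) = 2756.6×1.6271 ≈ 4485 m/s.
Total Δv = 2447 + 3967 + 4485 = 10899 m/s.

Δv ≈ 10900 m/s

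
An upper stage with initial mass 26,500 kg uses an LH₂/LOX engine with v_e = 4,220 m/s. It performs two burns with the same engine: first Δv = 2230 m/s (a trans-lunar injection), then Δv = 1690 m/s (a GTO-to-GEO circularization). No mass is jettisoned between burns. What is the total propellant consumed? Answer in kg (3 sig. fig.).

total propellant consumed ≈ 16000 kg

After the first burn: m = 26500 × exp(−2230/4220.0) = 26500 × 0.58953 = 15,622.5 kg.
After the second burn: m = 15,622.5 × exp(−1690/4220.0) = 15,622.5 × 0.67000 = 10,467.1 kg.
Total propellant = m₀ − m_final = 26500 − 10,467.1 = 16,032.9 kg.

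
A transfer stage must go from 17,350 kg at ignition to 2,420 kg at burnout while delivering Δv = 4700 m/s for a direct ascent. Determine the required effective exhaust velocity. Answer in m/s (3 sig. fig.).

ln(m₀/m_f) = ln(17350/2420) = ln(7.169) = 1.9698.
From the ideal rocket equation, v_e = Δv / ln(m₀/m_f) = 4700 / 1.9698 = 2386.0 m/s.

v_e ≈ 2390 m/s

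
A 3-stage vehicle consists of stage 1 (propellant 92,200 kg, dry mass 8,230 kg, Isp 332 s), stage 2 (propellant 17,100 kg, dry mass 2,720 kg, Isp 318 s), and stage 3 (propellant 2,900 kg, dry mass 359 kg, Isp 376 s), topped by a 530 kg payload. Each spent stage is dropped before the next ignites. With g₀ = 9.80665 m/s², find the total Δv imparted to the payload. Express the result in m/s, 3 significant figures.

Δv ≈ 13800 m/s

Ignition mass of stage 1 = 92,200+8,230 + 17,100+2,720 + 2,900+359 + 530 = 124,039 kg.
Stage 1: m₀ = 124,039 kg, m_f = 124,039 − 92,200 = 31,839 kg; Δv = 332×9.80665×ln(3.896) = 3255.8×1.3599 ≈ 4428 m/s.
Stage 2: m₀ = 23,609 kg, m_f = 23,609 − 17,100 = 6,509 kg; Δv = 318×9.80665×ln(3.627) = 3118.5×1.2884 ≈ 4018 m/s.
Stage 3: m₀ = 3,789 kg, m_f = 3,789 − 2,900 = 889 kg; Δv = 376×9.80665×ln(4.262) = 3687.3×1.4498 ≈ 5346 m/s.
Total Δv = 4428 + 4018 + 5346 = 13792 m/s.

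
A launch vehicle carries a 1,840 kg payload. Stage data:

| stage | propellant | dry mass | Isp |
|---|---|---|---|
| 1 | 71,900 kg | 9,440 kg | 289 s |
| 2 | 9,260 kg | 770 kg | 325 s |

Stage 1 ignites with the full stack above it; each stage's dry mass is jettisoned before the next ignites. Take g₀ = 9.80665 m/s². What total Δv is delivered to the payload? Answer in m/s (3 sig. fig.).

Δv ≈ 9010 m/s

Ignition mass of stage 1 = 71,900+9,440 + 9,260+770 + 1,840 = 93,210 kg.
Stage 1: m₀ = 93,210 kg, m_f = 93,210 − 71,900 = 21,310 kg; Δv = 289×9.80665×ln(4.374) = 2834.1×1.4757 ≈ 4182 m/s.
Stage 2: m₀ = 11,870 kg, m_f = 11,870 − 9,260 = 2,610 kg; Δv = 325×9.80665×ln(4.548) = 3187.2×1.5147 ≈ 4827 m/s.
Total Δv = 4182 + 4827 = 9009 m/s.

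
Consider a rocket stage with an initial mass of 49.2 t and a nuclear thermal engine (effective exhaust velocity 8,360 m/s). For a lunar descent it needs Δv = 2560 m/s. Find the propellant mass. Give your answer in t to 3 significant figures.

propellant mass ≈ 13.0 t

By the Tsiolkovsky rocket equation, m₀/m_f = exp(Δv / v_e) = exp(2560 / 8360.0) = exp(0.3062) = 1.3583.
m_f = 49.2 / 1.3583 = 36.2217 t, so propellant = m₀ − m_f = 49.2 − 36.2217 = 12.9783 t.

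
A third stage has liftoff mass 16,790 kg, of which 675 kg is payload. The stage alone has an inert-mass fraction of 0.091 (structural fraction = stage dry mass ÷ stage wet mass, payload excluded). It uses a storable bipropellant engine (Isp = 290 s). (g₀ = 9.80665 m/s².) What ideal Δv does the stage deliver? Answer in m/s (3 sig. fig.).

Δv ≈ 5860 m/s

Stage wet mass = m₀ − payload = 16,790 − 675 = 16,115 kg.
Stage dry mass = ε × stage wet mass = 0.091 × 16,115 = 1,466.47 kg.
Burnout mass m_f = stage dry + payload = 1,466.47 + 675 = 2,141.47 kg.
v_e = Isp · g₀ = 290 × 9.80665 = 2843.9 m/s.
Δv = v_e · ln(16,790/2,141.47) = 2843.9 × ln(7.84) = 2843.9 × 2.0593 ≈ 5856 m/s.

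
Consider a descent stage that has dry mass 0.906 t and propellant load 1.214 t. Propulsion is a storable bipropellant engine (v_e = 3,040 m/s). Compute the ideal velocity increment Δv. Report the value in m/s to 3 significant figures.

Δv ≈ 2580 m/s

m₀ = m_dry + m_prop = 0.906 + 1.214 = 2.12 t.
Using Δv = v_e ln(m₀/m_f): Δv = v_e · ln(m₀/m_f) = 3040.0 × ln(2.34) = 3040.0 × 0.8501 ≈ 2584.4 m/s.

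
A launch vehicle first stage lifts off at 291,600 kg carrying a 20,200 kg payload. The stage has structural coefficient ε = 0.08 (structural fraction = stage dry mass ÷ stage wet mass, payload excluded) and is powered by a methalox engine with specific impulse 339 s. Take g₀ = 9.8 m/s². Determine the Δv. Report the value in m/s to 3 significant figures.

Δv ≈ 6440 m/s

Stage wet mass = m₀ − payload = 291,600 − 20,200 = 271,400 kg.
Stage dry mass = ε × stage wet mass = 0.08 × 271,400 = 21,712 kg.
Burnout mass m_f = stage dry + payload = 21,712 + 20,200 = 41,912 kg.
v_e = Isp · g₀ = 339 × 9.8 = 3322.2 m/s.
Δv = v_e · ln(291,600/41,912) = 3322.2 × ln(6.957) = 3322.2 × 1.9398 ≈ 6444 m/s.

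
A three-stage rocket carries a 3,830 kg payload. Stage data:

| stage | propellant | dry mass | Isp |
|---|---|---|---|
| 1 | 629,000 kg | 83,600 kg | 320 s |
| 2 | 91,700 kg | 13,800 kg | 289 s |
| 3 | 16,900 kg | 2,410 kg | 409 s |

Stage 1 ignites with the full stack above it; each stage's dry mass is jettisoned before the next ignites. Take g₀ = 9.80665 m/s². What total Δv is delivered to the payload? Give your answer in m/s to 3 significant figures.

Ignition mass of stage 1 = 629,000+83,600 + 91,700+13,800 + 16,900+2,410 + 3,830 = 841,240 kg.
Stage 1: m₀ = 841,240 kg, m_f = 841,240 − 629,000 = 212,240 kg; Δv = 320×9.80665×ln(3.964) = 3138.1×1.3772 ≈ 4322 m/s.
Stage 2: m₀ = 128,640 kg, m_f = 128,640 − 91,700 = 36,940 kg; Δv = 289×9.80665×ln(3.482) = 2834.1×1.2477 ≈ 3536 m/s.
Stage 3: m₀ = 23,140 kg, m_f = 23,140 − 16,900 = 6,240 kg; Δv = 409×9.80665×ln(3.708) = 4010.9×1.3106 ≈ 5257 m/s.
Total Δv = 4322 + 3536 + 5257 = 13115 m/s.

Δv ≈ 13100 m/s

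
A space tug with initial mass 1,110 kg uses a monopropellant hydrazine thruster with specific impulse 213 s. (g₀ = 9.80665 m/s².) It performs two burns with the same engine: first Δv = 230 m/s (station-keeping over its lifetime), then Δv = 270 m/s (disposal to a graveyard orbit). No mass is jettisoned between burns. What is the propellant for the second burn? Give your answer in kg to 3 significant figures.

v_e = Isp · g₀ = 213 × 9.80665 = 2088.8 m/s.
After the first burn: m = 1110 × exp(−230/2088.8) = 1110 × 0.89574 = 994.271 kg.
After the second burn: m = 994.271 × exp(−270/2088.8) = 994.271 × 0.87875 = 873.716 kg.
Second-burn propellant = 994.271 − 873.716 = 120.555 kg.

propellant for the second burn ≈ 121 kg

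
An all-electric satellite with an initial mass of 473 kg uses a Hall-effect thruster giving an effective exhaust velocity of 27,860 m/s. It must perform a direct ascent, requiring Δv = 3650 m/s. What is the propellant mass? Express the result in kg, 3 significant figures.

m₀/m_f = exp(Δv / v_e) = exp(3650 / 27860.0) = exp(0.1310) = 1.1400.
m_f = 473 / 1.1400 = 414.912 kg, so propellant = m₀ − m_f = 473 − 414.912 = 58.088 kg.

propellant mass ≈ 58.1 kg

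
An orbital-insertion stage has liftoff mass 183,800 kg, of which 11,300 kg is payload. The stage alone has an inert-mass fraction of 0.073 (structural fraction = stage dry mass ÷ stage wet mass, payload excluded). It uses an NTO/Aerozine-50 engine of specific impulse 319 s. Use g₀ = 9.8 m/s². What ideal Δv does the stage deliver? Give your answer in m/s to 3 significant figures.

Δv ≈ 6380 m/s

Stage wet mass = m₀ − payload = 183,800 − 11,300 = 172,500 kg.
Stage dry mass = ε × stage wet mass = 0.073 × 172,500 = 12,592.5 kg.
Burnout mass m_f = stage dry + payload = 12,592.5 + 11,300 = 23,892.5 kg.
v_e = Isp · g₀ = 319 × 9.8 = 3126.2 m/s.
Rocket equation: Δv = v_e · ln(183,800/23,892.5) = 3126.2 × ln(7.693) = 3126.2 × 2.0403 ≈ 6378 m/s.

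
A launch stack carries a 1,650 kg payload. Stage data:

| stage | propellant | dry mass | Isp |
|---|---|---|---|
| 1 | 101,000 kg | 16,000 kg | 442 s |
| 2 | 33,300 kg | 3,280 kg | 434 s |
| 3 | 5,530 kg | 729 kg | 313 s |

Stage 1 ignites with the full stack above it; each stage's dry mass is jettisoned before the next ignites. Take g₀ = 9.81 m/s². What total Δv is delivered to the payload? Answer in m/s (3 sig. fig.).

Δv ≈ 13800 m/s

Ignition mass of stage 1 = 101,000+16,000 + 33,300+3,280 + 5,530+729 + 1,650 = 161,489 kg.
Stage 1: m₀ = 161,489 kg, m_f = 161,489 − 101,000 = 60,489 kg; Δv = 442×9.81×ln(2.67) = 4336.0×0.9820 ≈ 4258 m/s.
Stage 2: m₀ = 44,489 kg, m_f = 44,489 − 33,300 = 11,189 kg; Δv = 434×9.81×ln(3.976) = 4257.5×1.3803 ≈ 5877 m/s.
Stage 3: m₀ = 7,909 kg, m_f = 7,909 − 5,530 = 2,379 kg; Δv = 313×9.81×ln(3.325) = 3070.5×1.2013 ≈ 3689 m/s.
Total Δv = 4258 + 5877 + 3689 = 13824 m/s.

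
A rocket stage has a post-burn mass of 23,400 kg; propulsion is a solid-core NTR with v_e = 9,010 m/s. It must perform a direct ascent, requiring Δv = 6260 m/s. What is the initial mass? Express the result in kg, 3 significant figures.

m₀/m_f = exp(Δv / v_e) = exp(6260 / 9010.0) = exp(0.6948) = 2.0033.
m₀ = m_f × 2.0033 = 23,400 × 2.0033 = 46,877.2 kg.

initial mass ≈ 46900 kg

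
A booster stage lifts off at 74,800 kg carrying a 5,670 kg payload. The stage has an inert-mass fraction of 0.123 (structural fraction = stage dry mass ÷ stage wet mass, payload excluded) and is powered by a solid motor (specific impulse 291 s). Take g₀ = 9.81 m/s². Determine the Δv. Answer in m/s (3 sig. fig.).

Stage wet mass = m₀ − payload = 74,800 − 5,670 = 69,130 kg.
Stage dry mass = ε × stage wet mass = 0.123 × 69,130 = 8,502.99 kg.
Burnout mass m_f = stage dry + payload = 8,502.99 + 5,670 = 14,172.99 kg.
v_e = Isp · g₀ = 291 × 9.81 = 2854.7 m/s.
By the Tsiolkovsky rocket equation, Δv = v_e · ln(74,800/14,172.99) = 2854.7 × ln(5.278) = 2854.7 × 1.6635 ≈ 4749 m/s.

Δv ≈ 4750 m/s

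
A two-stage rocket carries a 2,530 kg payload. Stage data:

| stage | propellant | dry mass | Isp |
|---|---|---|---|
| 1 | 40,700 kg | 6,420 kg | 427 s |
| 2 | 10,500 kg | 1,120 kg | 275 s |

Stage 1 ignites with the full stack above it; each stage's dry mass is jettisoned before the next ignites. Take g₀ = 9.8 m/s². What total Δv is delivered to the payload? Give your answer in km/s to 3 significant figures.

Ignition mass of stage 1 = 40,700+6,420 + 10,500+1,120 + 2,530 = 61,270 kg.
Stage 1: m₀ = 61,270 kg, m_f = 61,270 − 40,700 = 20,570 kg; Δv = 427×9.8×ln(2.979) = 4184.6×1.0915 ≈ 4567 m/s.
Stage 2: m₀ = 14,150 kg, m_f = 14,150 − 10,500 = 3,650 kg; Δv = 275×9.8×ln(3.877) = 2695.0×1.3550 ≈ 3652 m/s.
Total Δv = 4567 + 3652 = 8219 m/s.

Δv ≈ 8.22 km/s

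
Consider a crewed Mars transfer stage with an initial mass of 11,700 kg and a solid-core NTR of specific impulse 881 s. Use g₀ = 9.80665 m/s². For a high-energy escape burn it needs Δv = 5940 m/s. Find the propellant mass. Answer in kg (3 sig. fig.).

v_e = Isp · g₀ = 881 × 9.80665 = 8639.7 m/s.
m₀/m_f = exp(Δv / v_e) = exp(5940 / 8639.7) = exp(0.6875) = 1.9888.
m_f = 11,700 / 1.9888 = 5,882.94 kg, so propellant = m₀ − m_f = 11,700 − 5,882.94 = 5,817.06 kg.

propellant mass ≈ 5820 kg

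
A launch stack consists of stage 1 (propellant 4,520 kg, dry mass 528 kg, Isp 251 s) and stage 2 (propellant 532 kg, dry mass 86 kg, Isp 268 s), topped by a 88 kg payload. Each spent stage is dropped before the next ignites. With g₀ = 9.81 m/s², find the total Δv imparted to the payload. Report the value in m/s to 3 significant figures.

Δv ≈ 7470 m/s

Ignition mass of stage 1 = 4,520+528 + 532+86 + 88 = 5,754 kg.
Stage 1: m₀ = 5,754 kg, m_f = 5,754 − 4,520 = 1,234 kg; Δv = 251×9.81×ln(4.663) = 2462.3×1.5396 ≈ 3791 m/s.
Stage 2: m₀ = 706 kg, m_f = 706 − 532 = 174 kg; Δv = 268×9.81×ln(4.057) = 2629.1×1.4006 ≈ 3682 m/s.
Total Δv = 3791 + 3682 = 7473 m/s.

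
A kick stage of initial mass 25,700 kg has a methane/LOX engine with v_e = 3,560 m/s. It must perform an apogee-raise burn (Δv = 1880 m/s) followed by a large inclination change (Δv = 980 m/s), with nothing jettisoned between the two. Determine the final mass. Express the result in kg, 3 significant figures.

After the first burn: m = 25700 × exp(−1880/3560.0) = 25700 × 0.58973 = 15,156.1 kg.
After the second burn: m = 15,156.1 × exp(−980/3560.0) = 15,156.1 × 0.75936 = 11,508.9 kg.

final mass ≈ 11500 kg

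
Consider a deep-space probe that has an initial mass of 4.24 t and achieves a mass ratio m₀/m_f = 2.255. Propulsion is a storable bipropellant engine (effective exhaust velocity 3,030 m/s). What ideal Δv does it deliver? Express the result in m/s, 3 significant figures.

Δv ≈ 2460 m/s

Δv = v_e · ln(2.255) = 3030.0 × 0.8131 ≈ 2463.8 m/s.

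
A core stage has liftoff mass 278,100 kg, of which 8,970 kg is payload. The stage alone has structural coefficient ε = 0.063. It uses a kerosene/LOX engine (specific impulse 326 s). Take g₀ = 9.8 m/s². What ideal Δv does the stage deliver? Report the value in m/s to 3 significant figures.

Δv ≈ 7580 m/s

Stage wet mass = m₀ − payload = 278,100 − 8,970 = 269,130 kg.
Stage dry mass = ε × stage wet mass = 0.063 × 269,130 = 16,955.2 kg.
Burnout mass m_f = stage dry + payload = 16,955.2 + 8,970 = 25,925.2 kg.
v_e = Isp · g₀ = 326 × 9.8 = 3194.8 m/s.
Δv = v_e · ln(278,100/25,925.2) = 3194.8 × ln(10.73) = 3194.8 × 2.3728 ≈ 7581 m/s.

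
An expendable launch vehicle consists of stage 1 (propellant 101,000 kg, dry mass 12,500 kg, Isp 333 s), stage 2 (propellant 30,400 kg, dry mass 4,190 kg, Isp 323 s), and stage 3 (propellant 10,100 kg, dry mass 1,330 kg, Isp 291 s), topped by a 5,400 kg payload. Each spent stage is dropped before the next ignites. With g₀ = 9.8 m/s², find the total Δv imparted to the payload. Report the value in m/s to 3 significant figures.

Δv ≈ 8540 m/s

Ignition mass of stage 1 = 101,000+12,500 + 30,400+4,190 + 10,100+1,330 + 5,400 = 164,920 kg.
Stage 1: m₀ = 164,920 kg, m_f = 164,920 − 101,000 = 63,920 kg; Δv = 333×9.8×ln(2.58) = 3263.4×0.9478 ≈ 3093 m/s.
Stage 2: m₀ = 51,420 kg, m_f = 51,420 − 30,400 = 21,020 kg; Δv = 323×9.8×ln(2.446) = 3165.4×0.8946 ≈ 2832 m/s.
Stage 3: m₀ = 16,830 kg, m_f = 16,830 − 10,100 = 6,730 kg; Δv = 291×9.8×ln(2.501) = 2851.8×0.9166 ≈ 2614 m/s.
Total Δv = 3093 + 2832 + 2614 = 8539 m/s.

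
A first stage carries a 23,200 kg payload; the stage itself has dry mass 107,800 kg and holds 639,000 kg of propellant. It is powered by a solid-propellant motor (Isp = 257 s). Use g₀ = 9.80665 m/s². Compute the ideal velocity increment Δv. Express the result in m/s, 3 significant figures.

Δv ≈ 4460 m/s

v_e = Isp · g₀ = 257 × 9.80665 = 2520.3 m/s.
m₀ = payload + dry + propellant = 23,200 + 107,800 + 639,000 = 770,000 kg.
m_f = payload + dry = 23,200 + 107,800 = 131,000 kg.
Δv = v_e · ln(m₀/m_f) = 2520.3 × ln(5.878) = 2520.3 × 1.7712 ≈ 4464.0 m/s.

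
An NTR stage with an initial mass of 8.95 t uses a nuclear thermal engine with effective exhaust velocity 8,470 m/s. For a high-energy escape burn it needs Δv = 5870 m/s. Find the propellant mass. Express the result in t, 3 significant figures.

propellant mass ≈ 4.47 t

m₀/m_f = exp(Δv / v_e) = exp(5870 / 8470.0) = exp(0.6930) = 1.9998.
m_f = 8.95 / 1.9998 = 4.47545 t, so propellant = m₀ − m_f = 8.95 − 4.47545 = 4.47455 t.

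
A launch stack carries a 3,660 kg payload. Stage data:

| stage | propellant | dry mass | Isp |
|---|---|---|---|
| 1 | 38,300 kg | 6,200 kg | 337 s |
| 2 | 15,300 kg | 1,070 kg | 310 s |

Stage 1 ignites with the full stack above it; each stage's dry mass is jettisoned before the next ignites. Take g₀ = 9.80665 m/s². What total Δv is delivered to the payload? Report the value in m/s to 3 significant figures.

Ignition mass of stage 1 = 38,300+6,200 + 15,300+1,070 + 3,660 = 64,530 kg.
Stage 1: m₀ = 64,530 kg, m_f = 64,530 − 38,300 = 26,230 kg; Δv = 337×9.80665×ln(2.46) = 3304.8×0.9002 ≈ 2975 m/s.
Stage 2: m₀ = 20,030 kg, m_f = 20,030 − 15,300 = 4,730 kg; Δv = 310×9.80665×ln(4.235) = 3040.1×1.4433 ≈ 4388 m/s.
Total Δv = 2975 + 4388 = 7363 m/s.

Δv ≈ 7360 m/s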